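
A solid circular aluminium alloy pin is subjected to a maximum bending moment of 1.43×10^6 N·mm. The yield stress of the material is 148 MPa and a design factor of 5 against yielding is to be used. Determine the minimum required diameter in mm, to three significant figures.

σ_allow = 148/5 = 29.60 MPa.
For a solid circular section σ = 32M/(πd³), so d³ = 32M/(π σ_allow) = 32×1430000/(π×29.60) = 492100 mm³.
d = 78.95 mm.

d = 78.9 mm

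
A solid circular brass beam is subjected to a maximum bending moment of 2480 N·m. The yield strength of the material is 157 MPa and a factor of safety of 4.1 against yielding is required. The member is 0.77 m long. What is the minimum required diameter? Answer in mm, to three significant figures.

σ_allow = 157/4.1 = 38.29 MPa.
For a solid circular section σ = 32M/(πd³), so d³ = 32M/(π σ_allow) = 32×2480000/(π×38.29) = 659700 mm³.
d = 87.05 mm.

d = 87.1 mm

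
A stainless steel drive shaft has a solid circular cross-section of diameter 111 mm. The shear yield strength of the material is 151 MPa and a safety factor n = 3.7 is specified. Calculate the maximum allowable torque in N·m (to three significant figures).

T_allow = 11000 N·m

τ_allow = 151/3.7 = 40.81 MPa.
For a solid shaft T_allow = τ_allow·πd³/16; πd³/16 = π×111³/16 = 268500 mm³.
T_allow = 40.81×268500 = 1.096×10^7 N·mm = 10960 N·m.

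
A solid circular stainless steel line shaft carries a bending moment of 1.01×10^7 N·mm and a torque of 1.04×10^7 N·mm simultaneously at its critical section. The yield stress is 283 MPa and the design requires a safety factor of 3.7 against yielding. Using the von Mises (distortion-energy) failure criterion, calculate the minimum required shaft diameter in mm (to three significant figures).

σ_allow = σ_y/n = 283/3.7 = 76.49 MPa.
For a solid shaft σ_b = 32M/(πd³) and τ = 16T/(πd³), so the von Mises stress is σ' = (16/πd³)·√(4M²+3T²).
√(4M²+3T²) = √(4×(1.010×10^7)² + 3×(1.040×10^7)²) = 2.707×10^7 N·mm.
d³ = 16×2.707×10^7/(π×76.49) = 1.802×10^6 mm³.
d = 121.7 mm.

d = 122 mm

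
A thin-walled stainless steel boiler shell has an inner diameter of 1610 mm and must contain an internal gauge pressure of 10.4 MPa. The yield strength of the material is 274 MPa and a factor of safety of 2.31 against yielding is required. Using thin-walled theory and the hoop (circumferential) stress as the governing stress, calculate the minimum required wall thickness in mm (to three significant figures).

t = 70.6 mm

σ_allow = 274/2.31 = 118.6 MPa.
Hoop stress σ_h = pD/(2t), so t = pD/(2σ_allow) = 10.4×1610/(2×118.6) = 70.58 mm.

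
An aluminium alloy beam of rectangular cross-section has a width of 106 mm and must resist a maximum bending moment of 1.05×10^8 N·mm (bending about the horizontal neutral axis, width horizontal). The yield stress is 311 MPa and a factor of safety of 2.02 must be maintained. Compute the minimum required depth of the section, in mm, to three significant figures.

σ_allow = 311/2.02 = 154.0 MPa.
For a rectangular section σ = 6M/(bh²), so h² = 6M/(b σ_allow) = 6×1.0500×10^8/(106×154.0) = 38600 mm².
h = 196.5 mm.

h = 196 mm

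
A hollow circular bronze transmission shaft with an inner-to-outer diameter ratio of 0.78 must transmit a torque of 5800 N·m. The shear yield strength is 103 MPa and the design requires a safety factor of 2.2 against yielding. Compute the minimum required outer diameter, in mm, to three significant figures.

τ_allow = 103/2.2 = 46.82 MPa.
For a hollow shaft τ = 16T/[πd_o³(1−k⁴)] with k = 0.78, so 1−k⁴ = 0.6298.
d_o³ = 16T/[π τ_allow (1−k⁴)] = 16×5800000/(π×46.82×0.6298) = 1.002×10^6 mm³.
d_o = 100.1 mm.

d_o = 100 mm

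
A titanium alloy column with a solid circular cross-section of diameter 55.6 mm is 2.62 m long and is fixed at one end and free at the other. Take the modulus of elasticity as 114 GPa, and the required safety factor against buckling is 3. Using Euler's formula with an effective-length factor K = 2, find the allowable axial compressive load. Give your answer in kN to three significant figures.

I = πd⁴/64 = π×55.6⁴/64 = 469100 mm⁴.
Effective length L_e = KL = 2×2.62 m = 5240 mm.
Euler critical load P_cr = π²EI/L_e² = π²×114000×469100/5240² = 19220 N.
P_allow = P_cr/n = 19220/3 = 6408 N.

P_allow = 6.41 kN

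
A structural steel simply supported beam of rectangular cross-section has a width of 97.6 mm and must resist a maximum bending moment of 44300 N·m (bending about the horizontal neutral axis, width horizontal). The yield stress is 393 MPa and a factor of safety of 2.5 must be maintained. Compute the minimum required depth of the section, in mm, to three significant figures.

σ_allow = 393/2.5 = 157.2 MPa.
For a rectangular section σ = 6M/(bh²), so h² = 6M/(b σ_allow) = 6×4.4300×10^7/(97.6×157.2) = 17320 mm².
h = 131.6 mm.

h = 132 mm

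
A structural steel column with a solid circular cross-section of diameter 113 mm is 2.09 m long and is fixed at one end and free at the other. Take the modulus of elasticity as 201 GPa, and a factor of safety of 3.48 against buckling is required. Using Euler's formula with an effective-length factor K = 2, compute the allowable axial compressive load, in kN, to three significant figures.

P_allow = 261 kN

I = πd⁴/64 = π×113⁴/64 = 8.004×10^6 mm⁴.
Effective length L_e = KL = 2×2.09 m = 4180 mm.
Euler critical load P_cr = π²EI/L_e² = π²×201000×8.004×10^6/4180² = 908700 N.
P_allow = P_cr/n = 908700/3.48 = 261100 N.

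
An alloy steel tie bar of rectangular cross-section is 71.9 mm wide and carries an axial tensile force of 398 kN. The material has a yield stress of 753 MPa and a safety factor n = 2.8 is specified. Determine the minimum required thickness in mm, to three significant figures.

σ_allow = 753/2.8 = 268.9 MPa.
Required area A = F/σ_allow = 398000/268.9 = 1480 mm².
t = A/w = 1480/71.9 = 20.58 mm.

t = 20.6 mm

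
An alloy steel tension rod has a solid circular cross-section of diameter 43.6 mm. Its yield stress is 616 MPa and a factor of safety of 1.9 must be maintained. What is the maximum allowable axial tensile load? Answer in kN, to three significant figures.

F_allow = 484 kN

σ_allow = 616/1.9 = 324.2 MPa.
A = πd²/4 = π×43.6²/4 = 1493 mm².
F_allow = σ_allow × A = 324.2×1493 = 484000 N.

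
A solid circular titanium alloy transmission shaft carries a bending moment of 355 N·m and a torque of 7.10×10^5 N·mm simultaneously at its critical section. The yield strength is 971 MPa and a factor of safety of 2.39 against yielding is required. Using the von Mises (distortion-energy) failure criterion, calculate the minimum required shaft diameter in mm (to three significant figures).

d = 26.1 mm

σ_allow = σ_y/n = 971/2.39 = 406.3 MPa.
For a solid shaft σ_b = 32M/(πd³) and τ = 16T/(πd³), so the von Mises stress is σ' = (16/πd³)·√(4M²+3T²).
√(4M²+3T²) = √(4×(355000)² + 3×(710000)²) = 1.420×10^6 N·mm.
d³ = 16×1.420×10^6/(π×406.3) = 17800 mm³.
d = 26.11 mm.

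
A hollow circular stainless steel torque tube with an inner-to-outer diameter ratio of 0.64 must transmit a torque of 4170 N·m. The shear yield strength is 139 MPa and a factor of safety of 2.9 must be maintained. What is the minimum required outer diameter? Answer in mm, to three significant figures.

τ_allow = 139/2.9 = 47.93 MPa.
For a hollow shaft τ = 16T/[πd_o³(1−k⁴)] with k = 0.64, so 1−k⁴ = 0.8322.
d_o³ = 16T/[π τ_allow (1−k⁴)] = 16×4170000/(π×47.93×0.8322) = 532400 mm³.
d_o = 81.05 mm.

d_o = 81.0 mm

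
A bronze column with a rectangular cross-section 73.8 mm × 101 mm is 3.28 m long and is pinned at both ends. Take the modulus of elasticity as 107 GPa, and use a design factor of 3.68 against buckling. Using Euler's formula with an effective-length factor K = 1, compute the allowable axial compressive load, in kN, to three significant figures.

P_allow = 90.2 kN

Buckling occurs about the weak axis: I_min = h·b³/12 = 101×73.8³/12 = 3.383×10^6 mm⁴ (b = 73.8 mm is the smaller dimension).
Effective length L_e = KL = 1×3.28 m = 3280 mm.
Euler critical load P_cr = π²EI/L_e² = π²×107000×3.383×10^6/3280² = 332100 N.
P_allow = P_cr/n = 332100/3.68 = 90240 N.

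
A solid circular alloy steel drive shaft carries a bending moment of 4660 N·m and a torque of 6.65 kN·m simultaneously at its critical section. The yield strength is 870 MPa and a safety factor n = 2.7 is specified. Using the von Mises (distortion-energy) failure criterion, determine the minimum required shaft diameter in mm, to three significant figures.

σ_allow = σ_y/n = 870/2.7 = 322.2 MPa.
For a solid shaft σ_b = 32M/(πd³) and τ = 16T/(πd³), so the von Mises stress is σ' = (16/πd³)·√(4M²+3T²).
√(4M²+3T²) = √(4×(4.660×10^6)² + 3×(6.650×10^6)²) = 1.482×10^7 N·mm.
d³ = 16×1.482×10^7/(π×322.2) = 234200 mm³.
d = 61.64 mm.

d = 61.6 mm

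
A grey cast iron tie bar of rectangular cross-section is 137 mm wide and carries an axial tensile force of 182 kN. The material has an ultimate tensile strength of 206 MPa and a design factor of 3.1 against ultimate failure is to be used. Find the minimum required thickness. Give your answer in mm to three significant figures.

σ_allow = 206/3.1 = 66.45 MPa.
Required area A = F/σ_allow = 182000/66.45 = 2739 mm².
t = A/w = 2739/137 = 19.99 mm.

t = 20.0 mm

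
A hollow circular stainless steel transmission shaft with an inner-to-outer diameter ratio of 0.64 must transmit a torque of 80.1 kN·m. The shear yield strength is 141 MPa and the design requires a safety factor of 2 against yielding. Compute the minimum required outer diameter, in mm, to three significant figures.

τ_allow = 141/2 = 70.50 MPa.
For a hollow shaft τ = 16T/[πd_o³(1−k⁴)] with k = 0.64, so 1−k⁴ = 0.8322.
d_o³ = 16T/[π τ_allow (1−k⁴)] = 16×8.0100×10^7/(π×70.50×0.8322) = 6.953×10^6 mm³.
d_o = 190.9 mm.

d_o = 191 mm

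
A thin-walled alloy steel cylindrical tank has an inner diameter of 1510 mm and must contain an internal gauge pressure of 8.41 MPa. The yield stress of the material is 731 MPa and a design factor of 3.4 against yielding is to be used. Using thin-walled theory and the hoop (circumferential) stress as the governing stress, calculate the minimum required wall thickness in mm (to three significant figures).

t = 29.5 mm

σ_allow = 731/3.4 = 215.0 MPa.
Hoop stress σ_h = pD/(2t), so t = pD/(2σ_allow) = 8.41×1510/(2×215.0) = 29.53 mm.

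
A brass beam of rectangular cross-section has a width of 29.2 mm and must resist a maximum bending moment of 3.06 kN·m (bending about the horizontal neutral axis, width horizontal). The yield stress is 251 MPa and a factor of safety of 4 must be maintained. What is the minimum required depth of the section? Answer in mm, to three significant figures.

h = 100 mm

σ_allow = 251/4 = 62.75 MPa.
For a rectangular section σ = 6M/(bh²), so h² = 6M/(b σ_allow) = 6×3060000/(29.2×62.75) = 10020 mm².
h = 100.1 mm.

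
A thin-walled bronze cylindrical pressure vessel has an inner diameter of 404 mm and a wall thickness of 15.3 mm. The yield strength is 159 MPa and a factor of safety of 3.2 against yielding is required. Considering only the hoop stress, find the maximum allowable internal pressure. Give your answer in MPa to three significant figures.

σ_allow = 159/3.2 = 49.69 MPa.
σ_h = pD/(2t) → p_allow = 2σ_allow t/D = 2×49.69×15.3/404 = 3.763 MPa.

p_allow = 3.76 MPa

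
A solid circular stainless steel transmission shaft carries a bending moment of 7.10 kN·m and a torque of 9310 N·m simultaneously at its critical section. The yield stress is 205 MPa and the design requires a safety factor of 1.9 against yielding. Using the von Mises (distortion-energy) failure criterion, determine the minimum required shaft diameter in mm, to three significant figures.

d = 100 mm

σ_allow = σ_y/n = 205/1.9 = 107.9 MPa.
For a solid shaft σ_b = 32M/(πd³) and τ = 16T/(πd³), so the von Mises stress is σ' = (16/πd³)·√(4M²+3T²).
√(4M²+3T²) = √(4×(7.100×10^6)² + 3×(9.310×10^6)²) = 2.149×10^7 N·mm.
d³ = 16×2.149×10^7/(π×107.9) = 1.014×10^6 mm³.
d = 100.5 mm.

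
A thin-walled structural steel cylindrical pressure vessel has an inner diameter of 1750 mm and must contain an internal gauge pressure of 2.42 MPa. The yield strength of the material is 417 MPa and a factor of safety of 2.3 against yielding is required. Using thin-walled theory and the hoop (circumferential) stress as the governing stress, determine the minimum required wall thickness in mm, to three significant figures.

t = 11.7 mm

σ_allow = 417/2.3 = 181.3 MPa.
Hoop stress σ_h = pD/(2t), so t = pD/(2σ_allow) = 2.42×1750/(2×181.3) = 11.68 mm.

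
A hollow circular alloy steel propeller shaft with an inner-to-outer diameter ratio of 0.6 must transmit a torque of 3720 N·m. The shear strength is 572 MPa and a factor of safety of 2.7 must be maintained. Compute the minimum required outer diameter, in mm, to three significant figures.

d_o = 46.8 mm

τ_allow = 572/2.7 = 211.9 MPa.
For a hollow shaft τ = 16T/[πd_o³(1−k⁴)] with k = 0.6, so 1−k⁴ = 0.8704.
d_o³ = 16T/[π τ_allow (1−k⁴)] = 16×3720000/(π×211.9×0.8704) = 102700 mm³.
d_o = 46.84 mm.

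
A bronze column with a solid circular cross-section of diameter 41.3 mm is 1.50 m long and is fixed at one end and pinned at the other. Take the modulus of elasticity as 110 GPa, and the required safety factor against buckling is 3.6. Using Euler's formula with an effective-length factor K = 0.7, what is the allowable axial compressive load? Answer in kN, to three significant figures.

I = πd⁴/64 = π×41.3⁴/64 = 142800 mm⁴.
Effective length L_e = KL = 0.7×1.50 m = 1050 mm.
Euler critical load P_cr = π²EI/L_e² = π²×110000×142800/1050² = 140600 N.
P_allow = P_cr/n = 140600/3.6 = 39060 N.

P_allow = 39.1 kN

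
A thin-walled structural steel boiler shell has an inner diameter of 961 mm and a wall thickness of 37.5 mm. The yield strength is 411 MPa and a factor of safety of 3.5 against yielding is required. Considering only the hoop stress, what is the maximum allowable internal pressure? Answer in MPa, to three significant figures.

σ_allow = 411/3.5 = 117.4 MPa.
σ_h = pD/(2t) → p_allow = 2σ_allow t/D = 2×117.4×37.5/961 = 9.165 MPa.

p_allow = 9.16 MPa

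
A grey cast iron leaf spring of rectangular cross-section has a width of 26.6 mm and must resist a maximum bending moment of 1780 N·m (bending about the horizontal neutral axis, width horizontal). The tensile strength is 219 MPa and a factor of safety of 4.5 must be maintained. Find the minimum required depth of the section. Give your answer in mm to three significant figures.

h = 90.8 mm

σ_allow = 219/4.5 = 48.67 MPa.
For a rectangular section σ = 6M/(bh²), so h² = 6M/(b σ_allow) = 6×1780000/(26.6×48.67) = 8250 mm².
h = 90.83 mm.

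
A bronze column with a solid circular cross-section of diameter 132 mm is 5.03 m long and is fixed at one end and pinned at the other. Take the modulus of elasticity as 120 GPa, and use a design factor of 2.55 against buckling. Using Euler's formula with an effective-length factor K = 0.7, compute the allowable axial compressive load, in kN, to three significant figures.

P_allow = 558 kN

I = πd⁴/64 = π×132⁴/64 = 1.490×10^7 mm⁴.
Effective length L_e = KL = 0.7×5.03 m = 3521 mm.
Euler critical load P_cr = π²EI/L_e² = π²×120000×1.490×10^7/3521² = 1.424×10^6 N.
P_allow = P_cr/n = 1.424×10^6/2.55 = 558300 N.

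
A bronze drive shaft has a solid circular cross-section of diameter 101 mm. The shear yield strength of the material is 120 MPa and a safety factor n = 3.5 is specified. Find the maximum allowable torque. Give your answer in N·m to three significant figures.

τ_allow = 120/3.5 = 34.29 MPa.
For a solid shaft T_allow = τ_allow·πd³/16; πd³/16 = π×101³/16 = 202300 mm³.
T_allow = 34.29×202300 = 6.936×10^6 N·mm = 6936 N·m.

T_allow = 6940 N·m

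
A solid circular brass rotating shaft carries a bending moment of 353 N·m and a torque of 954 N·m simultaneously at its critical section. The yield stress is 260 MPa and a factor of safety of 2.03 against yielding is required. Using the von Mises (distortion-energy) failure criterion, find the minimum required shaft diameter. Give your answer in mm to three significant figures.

d = 41.5 mm

σ_allow = σ_y/n = 260/2.03 = 128.1 MPa.
For a solid shaft σ_b = 32M/(πd³) and τ = 16T/(πd³), so the von Mises stress is σ' = (16/πd³)·√(4M²+3T²).
√(4M²+3T²) = √(4×(353000)² + 3×(954000)²) = 1.797×10^6 N·mm.
d³ = 16×1.797×10^6/(π×128.1) = 71450 mm³.
d = 41.50 mm.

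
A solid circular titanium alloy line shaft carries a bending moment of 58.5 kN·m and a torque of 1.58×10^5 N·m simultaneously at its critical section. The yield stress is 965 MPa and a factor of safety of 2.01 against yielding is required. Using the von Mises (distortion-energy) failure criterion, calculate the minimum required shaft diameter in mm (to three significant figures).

d = 147 mm

σ_allow = σ_y/n = 965/2.01 = 480.1 MPa.
For a solid shaft σ_b = 32M/(πd³) and τ = 16T/(πd³), so the von Mises stress is σ' = (16/πd³)·√(4M²+3T²).
√(4M²+3T²) = √(4×(5.850×10^7)² + 3×(1.580×10^8)²) = 2.976×10^8 N·mm.
d³ = 16×2.976×10^8/(π×480.1) = 3.157×10^6 mm³.
d = 146.7 mm.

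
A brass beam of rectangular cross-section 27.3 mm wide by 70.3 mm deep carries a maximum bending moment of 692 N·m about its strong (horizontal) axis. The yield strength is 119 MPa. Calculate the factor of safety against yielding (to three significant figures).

Section modulus S = bh²/6 = 27.3×70.3²/6 = 22490 mm³.
σ = M/S = 692000/22490 = 30.77 MPa.
n = 119/30.77 = 3.867.

n = 3.87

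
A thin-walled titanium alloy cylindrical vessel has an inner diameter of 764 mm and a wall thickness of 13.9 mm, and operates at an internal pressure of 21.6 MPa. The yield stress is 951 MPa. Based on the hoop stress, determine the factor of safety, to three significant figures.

n = 1.60

σ_h = pD/(2t) = 21.6×764/(2×13.9) = 593.6 MPa.
n = 951/593.6 = 1.602.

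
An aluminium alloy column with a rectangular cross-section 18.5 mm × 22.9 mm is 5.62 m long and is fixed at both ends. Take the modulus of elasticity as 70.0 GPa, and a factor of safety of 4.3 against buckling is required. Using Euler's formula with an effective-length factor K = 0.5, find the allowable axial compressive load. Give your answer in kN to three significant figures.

Buckling occurs about the weak axis: I_min = h·b³/12 = 22.9×18.5³/12 = 12080 mm⁴ (b = 18.5 mm is the smaller dimension).
Effective length L_e = KL = 0.5×5.62 m = 2810 mm.
Euler critical load P_cr = π²EI/L_e² = π²×70000×12080/2810² = 1057 N.
P_allow = P_cr/n = 1057/4.3 = 245.9 N.

P_allow = 0.246 kN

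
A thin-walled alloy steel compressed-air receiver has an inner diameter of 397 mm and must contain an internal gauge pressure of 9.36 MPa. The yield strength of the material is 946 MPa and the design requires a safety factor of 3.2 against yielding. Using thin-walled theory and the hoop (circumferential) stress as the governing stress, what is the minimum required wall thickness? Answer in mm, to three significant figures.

σ_allow = 946/3.2 = 295.6 MPa.
Hoop stress σ_h = pD/(2t), so t = pD/(2σ_allow) = 9.36×397/(2×295.6) = 6.285 mm.

t = 6.28 mm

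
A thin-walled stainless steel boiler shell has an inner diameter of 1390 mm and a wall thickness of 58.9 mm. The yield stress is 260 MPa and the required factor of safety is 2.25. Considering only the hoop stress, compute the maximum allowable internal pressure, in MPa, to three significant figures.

σ_allow = 260/2.25 = 115.6 MPa.
σ_h = pD/(2t) → p_allow = 2σ_allow t/D = 2×115.6×58.9/1390 = 9.793 MPa.

p_allow = 9.79 MPa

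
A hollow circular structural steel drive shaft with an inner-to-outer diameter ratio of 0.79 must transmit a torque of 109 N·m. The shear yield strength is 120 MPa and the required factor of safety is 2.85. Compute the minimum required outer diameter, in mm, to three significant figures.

d_o = 27.8 mm

τ_allow = 120/2.85 = 42.11 MPa.
For a hollow shaft τ = 16T/[πd_o³(1−k⁴)] with k = 0.79, so 1−k⁴ = 0.6105.
d_o³ = 16T/[π τ_allow (1−k⁴)] = 16×109000/(π×42.11×0.6105) = 21600 mm³.
d_o = 27.85 mm.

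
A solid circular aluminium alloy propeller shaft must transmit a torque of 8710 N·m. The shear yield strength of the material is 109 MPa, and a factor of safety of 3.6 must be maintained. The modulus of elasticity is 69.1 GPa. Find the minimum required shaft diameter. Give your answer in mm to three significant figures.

d = 114 mm

Allowable shear stress τ_allow = 109/3.6 = 30.28 MPa.
For a solid shaft τ = 16T/(πd³), so d³ = 16T/(π τ_allow) = 16×8710000/(π×30.28) = 1.465×10^6 mm³.
d = (1.465×10^6)^(1/3) = 113.6 mm.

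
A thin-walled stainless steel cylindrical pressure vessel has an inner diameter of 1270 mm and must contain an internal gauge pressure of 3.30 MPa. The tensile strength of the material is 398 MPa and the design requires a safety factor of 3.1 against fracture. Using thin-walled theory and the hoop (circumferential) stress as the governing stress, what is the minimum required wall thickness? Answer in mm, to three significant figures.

σ_allow = 398/3.1 = 128.4 MPa.
Hoop stress σ_h = pD/(2t), so t = pD/(2σ_allow) = 3.30×1270/(2×128.4) = 16.32 mm.

t = 16.3 mm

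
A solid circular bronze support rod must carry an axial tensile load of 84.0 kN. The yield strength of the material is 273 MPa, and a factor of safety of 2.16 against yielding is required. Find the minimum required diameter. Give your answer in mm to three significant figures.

Allowable stress σ_allow = 273/2.16 = 126.4 MPa.
Required area A = F/σ_allow = 84000/126.4 = 664.6 mm².
A = πd²/4 → d = √(4A/π) = 29.09 mm.

d = 29.1 mm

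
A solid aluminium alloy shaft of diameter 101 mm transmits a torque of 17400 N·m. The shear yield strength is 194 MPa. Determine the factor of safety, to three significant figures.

n = 2.26

τ = 16T/(πd³) = 16×1.7400×10^7/(π×101³) = 86.01 MPa.
n = τ_limit/τ = 194/86.01 = 2.256.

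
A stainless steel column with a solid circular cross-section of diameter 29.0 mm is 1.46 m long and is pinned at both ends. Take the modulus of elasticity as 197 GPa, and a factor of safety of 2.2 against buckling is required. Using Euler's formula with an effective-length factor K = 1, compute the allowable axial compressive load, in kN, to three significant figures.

I = πd⁴/64 = π×29.0⁴/64 = 34720 mm⁴.
Effective length L_e = KL = 1×1.46 m = 1460 mm.
Euler critical load P_cr = π²EI/L_e² = π²×197000×34720/1460² = 31670 N.
P_allow = P_cr/n = 31670/2.2 = 14390 N.

P_allow = 14.4 kN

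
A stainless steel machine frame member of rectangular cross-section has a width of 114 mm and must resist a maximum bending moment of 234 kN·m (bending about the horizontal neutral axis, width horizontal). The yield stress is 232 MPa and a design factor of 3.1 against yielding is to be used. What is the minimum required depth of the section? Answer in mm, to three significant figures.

h = 406 mm

σ_allow = 232/3.1 = 74.84 MPa.
For a rectangular section σ = 6M/(bh²), so h² = 6M/(b σ_allow) = 6×2.3400×10^8/(114×74.84) = 164600 mm².
h = 405.7 mm.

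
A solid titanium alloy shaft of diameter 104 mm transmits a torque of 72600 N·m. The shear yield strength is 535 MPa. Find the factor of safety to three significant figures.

τ = 16T/(πd³) = 16×7.2600×10^7/(π×104³) = 328.7 MPa.
n = τ_limit/τ = 535/328.7 = 1.628.

n = 1.63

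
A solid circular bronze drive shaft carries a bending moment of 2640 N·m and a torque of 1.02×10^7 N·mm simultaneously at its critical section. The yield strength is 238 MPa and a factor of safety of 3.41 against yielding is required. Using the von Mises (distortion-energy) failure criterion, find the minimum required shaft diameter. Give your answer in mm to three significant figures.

σ_allow = σ_y/n = 238/3.41 = 69.79 MPa.
For a solid shaft σ_b = 32M/(πd³) and τ = 16T/(πd³), so the von Mises stress is σ' = (16/πd³)·√(4M²+3T²).
√(4M²+3T²) = √(4×(2.640×10^6)² + 3×(1.020×10^7)²) = 1.844×10^7 N·mm.
d³ = 16×1.844×10^7/(π×69.79) = 1.346×10^6 mm³.
d = 110.4 mm.

d = 110 mm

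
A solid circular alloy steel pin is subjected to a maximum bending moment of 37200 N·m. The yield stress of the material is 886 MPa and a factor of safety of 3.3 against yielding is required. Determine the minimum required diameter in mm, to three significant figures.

d = 112 mm

σ_allow = 886/3.3 = 268.5 MPa.
For a solid circular section σ = 32M/(πd³), so d³ = 32M/(π σ_allow) = 32×3.7200×10^7/(π×268.5) = 1.411×10^6 mm³.
d = 112.2 mm.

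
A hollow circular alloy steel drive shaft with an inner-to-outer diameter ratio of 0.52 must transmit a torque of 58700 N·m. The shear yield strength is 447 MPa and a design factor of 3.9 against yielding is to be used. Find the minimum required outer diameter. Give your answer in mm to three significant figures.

τ_allow = 447/3.9 = 114.6 MPa.
For a hollow shaft τ = 16T/[πd_o³(1−k⁴)] with k = 0.52, so 1−k⁴ = 0.9269.
d_o³ = 16T/[π τ_allow (1−k⁴)] = 16×5.8700×10^7/(π×114.6×0.9269) = 2.814×10^6 mm³.
d_o = 141.2 mm.

d_o = 141 mm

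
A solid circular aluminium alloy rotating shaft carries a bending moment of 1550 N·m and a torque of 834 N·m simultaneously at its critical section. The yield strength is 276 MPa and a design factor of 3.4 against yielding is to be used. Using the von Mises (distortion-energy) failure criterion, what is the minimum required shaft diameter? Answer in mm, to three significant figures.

σ_allow = σ_y/n = 276/3.4 = 81.18 MPa.
For a solid shaft σ_b = 32M/(πd³) and τ = 16T/(πd³), so the von Mises stress is σ' = (16/πd³)·√(4M²+3T²).
√(4M²+3T²) = √(4×(1.550×10^6)² + 3×(834000)²) = 3.420×10^6 N·mm.
d³ = 16×3.420×10^6/(π×81.18) = 214600 mm³.
d = 59.87 mm.

d = 59.9 mm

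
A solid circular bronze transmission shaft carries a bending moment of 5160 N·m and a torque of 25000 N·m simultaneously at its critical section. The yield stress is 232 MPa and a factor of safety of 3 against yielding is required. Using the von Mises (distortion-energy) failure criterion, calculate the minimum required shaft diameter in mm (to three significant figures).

σ_allow = σ_y/n = 232/3 = 77.33 MPa.
For a solid shaft σ_b = 32M/(πd³) and τ = 16T/(πd³), so the von Mises stress is σ' = (16/πd³)·√(4M²+3T²).
√(4M²+3T²) = √(4×(5.160×10^6)² + 3×(2.500×10^7)²) = 4.451×10^7 N·mm.
d³ = 16×4.451×10^7/(π×77.33) = 2.932×10^6 mm³.
d = 143.1 mm.

d = 143 mm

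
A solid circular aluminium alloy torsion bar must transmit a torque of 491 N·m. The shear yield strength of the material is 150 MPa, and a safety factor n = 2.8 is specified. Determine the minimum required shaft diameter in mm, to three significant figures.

Allowable shear stress τ_allow = 150/2.8 = 53.57 MPa.
For a solid shaft τ = 16T/(πd³), so d³ = 16T/(π τ_allow) = 16×491000/(π×53.57) = 46680 mm³.
d = (46680)^(1/3) = 36.01 mm.

d = 36.0 mm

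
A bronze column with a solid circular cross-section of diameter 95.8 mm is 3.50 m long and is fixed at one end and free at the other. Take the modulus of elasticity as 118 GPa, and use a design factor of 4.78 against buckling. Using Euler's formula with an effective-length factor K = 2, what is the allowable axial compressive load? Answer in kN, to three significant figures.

P_allow = 20.6 kN

I = πd⁴/64 = π×95.8⁴/64 = 4.135×10^6 mm⁴.
Effective length L_e = KL = 2×3.50 m = 7000 mm.
Euler critical load P_cr = π²EI/L_e² = π²×118000×4.135×10^6/7000² = 98270 N.
P_allow = P_cr/n = 98270/4.78 = 20560 N.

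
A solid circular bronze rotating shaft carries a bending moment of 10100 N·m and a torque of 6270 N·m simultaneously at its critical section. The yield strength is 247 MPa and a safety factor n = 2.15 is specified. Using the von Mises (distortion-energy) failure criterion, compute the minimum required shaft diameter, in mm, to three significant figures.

d = 101 mm

σ_allow = σ_y/n = 247/2.15 = 114.9 MPa.
For a solid shaft σ_b = 32M/(πd³) and τ = 16T/(πd³), so the von Mises stress is σ' = (16/πd³)·√(4M²+3T²).
√(4M²+3T²) = √(4×(1.010×10^7)² + 3×(6.270×10^6)²) = 2.293×10^7 N·mm.
d³ = 16×2.293×10^7/(π×114.9) = 1.017×10^6 mm³.
d = 100.6 mm.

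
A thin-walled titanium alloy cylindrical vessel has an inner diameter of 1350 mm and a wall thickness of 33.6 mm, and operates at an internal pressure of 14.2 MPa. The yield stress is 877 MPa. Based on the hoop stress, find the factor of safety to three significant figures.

σ_h = pD/(2t) = 14.2×1350/(2×33.6) = 285.3 MPa.
n = 877/285.3 = 3.074.

n = 3.07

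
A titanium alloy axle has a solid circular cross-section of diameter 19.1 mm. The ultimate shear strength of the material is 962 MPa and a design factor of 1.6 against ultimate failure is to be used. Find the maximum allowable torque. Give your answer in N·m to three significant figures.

T_allow = 823 N·m

τ_allow = 962/1.6 = 601.2 MPa.
For a solid shaft T_allow = τ_allow·πd³/16; πd³/16 = π×19.1³/16 = 1368 mm³.
T_allow = 601.2×1368 = 822600 N·mm = 822.6 N·m.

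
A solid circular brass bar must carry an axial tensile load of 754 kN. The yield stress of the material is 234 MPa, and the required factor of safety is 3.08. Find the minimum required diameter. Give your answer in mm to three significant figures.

Allowable stress σ_allow = 234/3.08 = 75.97 MPa.
Required area A = F/σ_allow = 754000/75.97 = 9924 mm².
A = πd²/4 → d = √(4A/π) = 112.4 mm.

d = 112 mm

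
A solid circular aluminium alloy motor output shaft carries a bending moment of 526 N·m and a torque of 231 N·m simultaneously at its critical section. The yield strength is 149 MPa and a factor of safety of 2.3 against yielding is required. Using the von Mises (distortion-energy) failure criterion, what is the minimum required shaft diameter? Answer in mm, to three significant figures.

d = 44.6 mm

σ_allow = σ_y/n = 149/2.3 = 64.78 MPa.
For a solid shaft σ_b = 32M/(πd³) and τ = 16T/(πd³), so the von Mises stress is σ' = (16/πd³)·√(4M²+3T²).
√(4M²+3T²) = √(4×(526000)² + 3×(231000)²) = 1.126×10^6 N·mm.
d³ = 16×1.126×10^6/(π×64.78) = 88480 mm³.
d = 44.56 mm.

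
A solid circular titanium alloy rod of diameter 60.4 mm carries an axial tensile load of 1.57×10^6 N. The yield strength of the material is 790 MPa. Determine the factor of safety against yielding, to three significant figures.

n = 1.44

A = πd²/4 = 2865 mm².
σ = F/A = 1570000/2865 = 547.9 MPa.
n = 790/547.9 = 1.442.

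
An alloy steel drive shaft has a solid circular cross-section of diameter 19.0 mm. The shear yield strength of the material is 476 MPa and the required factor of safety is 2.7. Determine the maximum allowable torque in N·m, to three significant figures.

τ_allow = 476/2.7 = 176.3 MPa.
For a solid shaft T_allow = τ_allow·πd³/16; πd³/16 = π×19.0³/16 = 1347 mm³.
T_allow = 176.3×1347 = 237400 N·mm = 237.4 N·m.

T_allow = 237 N·m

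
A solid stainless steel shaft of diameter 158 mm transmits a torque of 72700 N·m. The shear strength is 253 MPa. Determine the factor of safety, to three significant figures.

τ = 16T/(πd³) = 16×7.2700×10^7/(π×158³) = 93.87 MPa.
n = τ_limit/τ = 253/93.87 = 2.695.

n = 2.70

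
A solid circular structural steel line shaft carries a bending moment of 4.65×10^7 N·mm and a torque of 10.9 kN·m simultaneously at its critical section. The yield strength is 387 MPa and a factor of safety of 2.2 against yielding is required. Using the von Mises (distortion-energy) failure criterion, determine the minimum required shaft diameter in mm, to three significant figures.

d = 140 mm

σ_allow = σ_y/n = 387/2.2 = 175.9 MPa.
For a solid shaft σ_b = 32M/(πd³) and τ = 16T/(πd³), so the von Mises stress is σ' = (16/πd³)·√(4M²+3T²).
√(4M²+3T²) = √(4×(4.650×10^7)² + 3×(1.090×10^7)²) = 9.490×10^7 N·mm.
d³ = 16×9.490×10^7/(π×175.9) = 2.747×10^6 mm³.
d = 140.1 mm.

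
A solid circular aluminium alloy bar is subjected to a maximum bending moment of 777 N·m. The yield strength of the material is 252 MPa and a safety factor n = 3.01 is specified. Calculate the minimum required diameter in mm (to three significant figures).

σ_allow = 252/3.01 = 83.72 MPa.
For a solid circular section σ = 32M/(πd³), so d³ = 32M/(π σ_allow) = 32×777000/(π×83.72) = 94530 mm³.
d = 45.55 mm.

d = 45.6 mm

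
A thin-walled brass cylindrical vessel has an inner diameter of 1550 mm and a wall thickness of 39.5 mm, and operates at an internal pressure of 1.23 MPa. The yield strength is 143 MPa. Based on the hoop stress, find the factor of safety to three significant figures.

σ_h = pD/(2t) = 1.23×1550/(2×39.5) = 24.13 MPa.
n = 143/24.13 = 5.926.

n = 5.93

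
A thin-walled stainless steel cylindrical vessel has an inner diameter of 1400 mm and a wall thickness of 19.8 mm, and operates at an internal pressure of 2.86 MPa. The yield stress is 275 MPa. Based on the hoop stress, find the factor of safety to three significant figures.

σ_h = pD/(2t) = 2.86×1400/(2×19.8) = 101.1 MPa.
n = 275/101.1 = 2.720.

n = 2.72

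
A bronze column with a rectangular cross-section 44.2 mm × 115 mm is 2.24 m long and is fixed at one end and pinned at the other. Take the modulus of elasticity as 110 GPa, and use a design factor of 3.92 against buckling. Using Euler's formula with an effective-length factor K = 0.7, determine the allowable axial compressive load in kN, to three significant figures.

P_allow = 93.2 kN

Buckling occurs about the weak axis: I_min = h·b³/12 = 115×44.2³/12 = 827500 mm⁴ (b = 44.2 mm is the smaller dimension).
Effective length L_e = KL = 0.7×2.24 m = 1568 mm.
Euler critical load P_cr = π²EI/L_e² = π²×110000×827500/1568² = 365400 N.
P_allow = P_cr/n = 365400/3.92 = 93220 N.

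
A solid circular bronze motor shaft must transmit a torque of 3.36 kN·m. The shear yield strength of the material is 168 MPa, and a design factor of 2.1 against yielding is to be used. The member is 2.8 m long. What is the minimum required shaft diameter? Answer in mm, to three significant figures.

d = 59.8 mm

Allowable shear stress τ_allow = 168/2.1 = 80.00 MPa.
For a solid shaft τ = 16T/(πd³), so d³ = 16T/(π τ_allow) = 16×3360000/(π×80.00) = 213900 mm³.
d = (213900)^(1/3) = 59.81 mm.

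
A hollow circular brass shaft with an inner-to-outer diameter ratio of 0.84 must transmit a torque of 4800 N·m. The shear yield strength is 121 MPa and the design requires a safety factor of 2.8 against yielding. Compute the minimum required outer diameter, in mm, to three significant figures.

d_o = 104 mm

τ_allow = 121/2.8 = 43.21 MPa.
For a hollow shaft τ = 16T/[πd_o³(1−k⁴)] with k = 0.84, so 1−k⁴ = 0.5021.
d_o³ = 16T/[π τ_allow (1−k⁴)] = 16×4800000/(π×43.21×0.5021) = 1.127×10^6 mm³.
d_o = 104.1 mm.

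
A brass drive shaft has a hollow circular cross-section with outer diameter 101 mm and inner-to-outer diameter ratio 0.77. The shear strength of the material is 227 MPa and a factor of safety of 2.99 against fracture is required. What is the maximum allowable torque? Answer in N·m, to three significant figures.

τ_allow = 227/2.99 = 75.92 MPa.
For a hollow shaft T_allow = τ_allow·πd_o³(1−k⁴)/16 with 1−k⁴ = 0.6485, so πd_o³(1−k⁴)/16 = 131200 mm³.
T_allow = 75.92×131200 = 9.960×10^6 N·mm = 9960 N·m.

T_allow = 9960 N·m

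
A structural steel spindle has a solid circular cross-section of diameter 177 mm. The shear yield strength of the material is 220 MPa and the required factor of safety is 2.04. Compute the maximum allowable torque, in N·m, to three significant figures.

T_allow = 1.17×10^5 N·m

τ_allow = 220/2.04 = 107.8 MPa.
For a solid shaft T_allow = τ_allow·πd³/16; πd³/16 = π×177³/16 = 1.089×10^6 mm³.
T_allow = 107.8×1.089×10^6 = 1.174×10^8 N·mm = 117400 N·m.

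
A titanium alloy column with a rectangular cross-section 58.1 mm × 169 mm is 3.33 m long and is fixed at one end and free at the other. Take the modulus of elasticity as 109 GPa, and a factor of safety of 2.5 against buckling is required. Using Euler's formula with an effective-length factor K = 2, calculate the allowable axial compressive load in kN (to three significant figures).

Buckling occurs about the weak axis: I_min = h·b³/12 = 169×58.1³/12 = 2.762×10^6 mm⁴ (b = 58.1 mm is the smaller dimension).
Effective length L_e = KL = 2×3.33 m = 6660 mm.
Euler critical load P_cr = π²EI/L_e² = π²×109000×2.762×10^6/6660² = 66990 N.
P_allow = P_cr/n = 66990/2.5 = 26800 N.

P_allow = 26.8 kN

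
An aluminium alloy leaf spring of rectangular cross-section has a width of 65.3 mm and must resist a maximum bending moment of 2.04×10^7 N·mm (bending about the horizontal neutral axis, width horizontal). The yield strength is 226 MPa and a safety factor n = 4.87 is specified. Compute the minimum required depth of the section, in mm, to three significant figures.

h = 201 mm

σ_allow = 226/4.87 = 46.41 MPa.
For a rectangular section σ = 6M/(bh²), so h² = 6M/(b σ_allow) = 6×2.0400×10^7/(65.3×46.41) = 40390 mm².
h = 201.0 mm.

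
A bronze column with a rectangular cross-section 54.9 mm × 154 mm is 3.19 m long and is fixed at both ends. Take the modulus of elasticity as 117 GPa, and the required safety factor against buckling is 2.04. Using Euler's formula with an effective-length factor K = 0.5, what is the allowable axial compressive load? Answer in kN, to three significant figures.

P_allow = 472 kN

Buckling occurs about the weak axis: I_min = h·b³/12 = 154×54.9³/12 = 2.124×10^6 mm⁴ (b = 54.9 mm is the smaller dimension).
Effective length L_e = KL = 0.5×3.19 m = 1595 mm.
Euler critical load P_cr = π²EI/L_e² = π²×117000×2.124×10^6/1595² = 963900 N.
P_allow = P_cr/n = 963900/2.04 = 472500 N.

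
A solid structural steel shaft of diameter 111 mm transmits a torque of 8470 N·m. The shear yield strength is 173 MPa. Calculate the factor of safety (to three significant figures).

n = 5.48

τ = 16T/(πd³) = 16×8470000/(π×111³) = 31.54 MPa.
n = τ_limit/τ = 173/31.54 = 5.485.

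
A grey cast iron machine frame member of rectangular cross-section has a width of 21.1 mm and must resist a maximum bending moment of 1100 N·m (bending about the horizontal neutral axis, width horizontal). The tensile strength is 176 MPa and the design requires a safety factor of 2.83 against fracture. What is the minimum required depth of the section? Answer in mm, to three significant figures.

σ_allow = 176/2.83 = 62.19 MPa.
For a rectangular section σ = 6M/(bh²), so h² = 6M/(b σ_allow) = 6×1100000/(21.1×62.19) = 5030 mm².
h = 70.92 mm.

h = 70.9 mm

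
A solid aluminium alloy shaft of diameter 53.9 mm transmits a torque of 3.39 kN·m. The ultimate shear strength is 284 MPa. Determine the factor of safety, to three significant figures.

τ = 16T/(πd³) = 16×3390000/(π×53.9³) = 110.3 MPa.
n = τ_limit/τ = 284/110.3 = 2.576.

n = 2.58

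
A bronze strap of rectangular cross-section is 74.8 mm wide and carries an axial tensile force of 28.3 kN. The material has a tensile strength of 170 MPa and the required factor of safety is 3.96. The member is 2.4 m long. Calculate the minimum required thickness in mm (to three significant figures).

t = 8.81 mm

σ_allow = 170/3.96 = 42.93 MPa.
Required area A = F/σ_allow = 28300/42.93 = 659.2 mm².
t = A/w = 659.2/74.8 = 8.813 mm.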